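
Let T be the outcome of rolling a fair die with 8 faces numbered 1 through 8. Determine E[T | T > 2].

11/2

Given T > 2, T is equally likely to be any of {3, 4, 5, 6, 7, 8}.
E[T | T > 2] = (3 + 4 + 5 + 6 + 7 + 8) / 6 = 11/2.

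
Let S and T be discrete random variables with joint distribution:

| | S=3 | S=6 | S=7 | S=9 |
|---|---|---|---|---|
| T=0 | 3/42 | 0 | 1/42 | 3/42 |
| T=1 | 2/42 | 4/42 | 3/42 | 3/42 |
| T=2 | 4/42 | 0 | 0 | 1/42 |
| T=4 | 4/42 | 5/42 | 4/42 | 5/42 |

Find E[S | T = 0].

P(T = 0) = 1/6.
Σ S·P over the event = 3·(3/42) + 7·(1/42) + 9·(3/42) = 43/42.
E[S | T = 0] = (43/42) / (1/6) = 43/7.

43/7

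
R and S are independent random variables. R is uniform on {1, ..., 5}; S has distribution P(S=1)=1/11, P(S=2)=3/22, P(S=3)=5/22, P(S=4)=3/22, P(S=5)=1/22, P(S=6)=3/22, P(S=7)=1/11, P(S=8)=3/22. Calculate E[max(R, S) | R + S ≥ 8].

329/51

P(R + S ≥ 8) = 51/110.
Summing max(R,S)·P(x,y) over outcomes with R + S ≥ 8 gives 329/110.
E[max(R, S) | R + S ≥ 8] = (329/110) / (51/110) = 329/51.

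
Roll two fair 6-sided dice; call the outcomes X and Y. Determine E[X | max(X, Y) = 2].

5/3

Outcomes with max(X, Y) = 2: (1,2), (2,1), (2,2), each with probability 1/36.
E[X | max(X, Y) = 2] = (1 + 2 + 2) / 3 = 5/3.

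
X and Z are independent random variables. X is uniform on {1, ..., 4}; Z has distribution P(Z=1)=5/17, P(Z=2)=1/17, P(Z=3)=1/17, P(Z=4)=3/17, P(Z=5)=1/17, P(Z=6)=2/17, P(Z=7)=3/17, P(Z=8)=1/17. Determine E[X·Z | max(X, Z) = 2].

P(max(X, Z) = 2) = 7/68.
Summing XZ·P(x,y) over outcomes with max(X, Z) = 2 gives 4/17.
E[X·Z | max(X, Z) = 2] = (4/17) / (7/68) = 16/7.

16/7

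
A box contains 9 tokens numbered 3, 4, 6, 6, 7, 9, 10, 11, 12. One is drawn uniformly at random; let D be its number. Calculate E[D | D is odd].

15/2

P(D is odd) = 4/9.
Σ over the event: 3·1/9 + 7·1/9 + 9·1/9 + 11·1/9 = 10/3.
E[D | D is odd] = (10/3) / (4/9) = 15/2.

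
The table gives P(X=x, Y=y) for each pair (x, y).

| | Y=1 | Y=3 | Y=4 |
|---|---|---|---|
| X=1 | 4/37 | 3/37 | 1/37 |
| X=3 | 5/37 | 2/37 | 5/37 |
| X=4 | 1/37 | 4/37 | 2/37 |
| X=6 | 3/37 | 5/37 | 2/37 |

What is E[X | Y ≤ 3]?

P(Y ≤ 3) = 27/37.
Σ X·P over the event = 1·(4/37) + 1·(3/37) + 3·(5/37) + 3·(2/37) + 4·(1/37) + 4·(4/37) + 6·(3/37) + 6·(5/37) = 96/37.
E[X | Y ≤ 3] = (96/37) / (27/37) = 32/9.

32/9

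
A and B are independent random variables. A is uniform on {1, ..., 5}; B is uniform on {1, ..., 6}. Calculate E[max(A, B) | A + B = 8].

5

Outcomes with A + B = 8: (2,6), (3,5), (4,4), (5,3), each with probability 1/30.
E[max(A, B) | A + B = 8] = (6 + 5 + 4 + 5) / 4 = 5.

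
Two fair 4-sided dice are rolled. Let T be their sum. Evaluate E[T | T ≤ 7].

P(T ≤ 7) = 15/16.
Σ over the event: 2·1/16 + 3·1/8 + 4·3/16 + 5·1/4 + 6·3/16 + 7·1/8 = 9/2.
E[T | T ≤ 7] = (9/2) / (15/16) = 24/5.

24/5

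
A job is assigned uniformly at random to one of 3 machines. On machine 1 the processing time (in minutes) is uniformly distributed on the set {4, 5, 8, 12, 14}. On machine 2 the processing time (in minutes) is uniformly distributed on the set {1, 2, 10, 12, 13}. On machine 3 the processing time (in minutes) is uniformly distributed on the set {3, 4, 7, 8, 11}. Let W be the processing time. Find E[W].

E[W | machine 1] = (4+5+8+12+14)/5 = 43/5.
E[W | machine 2] = (1+2+10+12+13)/5 = 38/5.
E[W | machine 3] = (3+4+7+8+11)/5 = 33/5.
E[W] = (1/3)·(43/5) + (1/3)·(38/5) + (1/3)·(33/5) = 38/5.

38/5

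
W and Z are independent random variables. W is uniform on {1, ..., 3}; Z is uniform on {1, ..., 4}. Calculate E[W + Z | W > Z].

4

Outcomes with W > Z: (2,1), (3,1), (3,2), each with probability 1/12.
E[W + Z | W > Z] = (3 + 4 + 5) / 3 = 4.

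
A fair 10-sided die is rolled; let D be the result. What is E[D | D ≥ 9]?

Given D ≥ 9, D is equally likely to be any of {9, 10}.
E[D | D ≥ 9] = (9 + 10) / 2 = 19/2.

19/2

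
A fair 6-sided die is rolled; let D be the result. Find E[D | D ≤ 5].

3

Given D ≤ 5, D is equally likely to be any of {1, 2, 3, 4, 5}.
E[D | D ≤ 5] = (1 + 2 + 3 + 4 + 5) / 5 = 3.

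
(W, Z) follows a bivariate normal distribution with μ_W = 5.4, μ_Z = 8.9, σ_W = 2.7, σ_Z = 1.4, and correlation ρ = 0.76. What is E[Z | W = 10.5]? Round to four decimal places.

For a bivariate normal, E[Z | W=x] = μ_Z + ρ·(σ_Z/σ_W)·(x − μ_W).
E[Z | W=10.5] = 8.9 + (0.76)·(1.4/2.7)·(10.5 − (5.4)) = 8.9 + (0.39407)·(5.1) = 10.9098.

10.9098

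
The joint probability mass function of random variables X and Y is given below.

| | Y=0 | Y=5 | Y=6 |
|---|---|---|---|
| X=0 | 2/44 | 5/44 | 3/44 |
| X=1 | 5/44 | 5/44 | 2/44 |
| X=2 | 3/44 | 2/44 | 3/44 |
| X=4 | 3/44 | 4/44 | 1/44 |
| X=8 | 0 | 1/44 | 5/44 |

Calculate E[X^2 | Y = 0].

P(Y = 0) = 13/44.
Σ X^2·P over the event = 0·(2/44) + 1·(5/44) + 4·(3/44) + 16·(3/44) = 65/44.
E[X^2 | Y = 0] = (65/44) / (13/44) = 5.

5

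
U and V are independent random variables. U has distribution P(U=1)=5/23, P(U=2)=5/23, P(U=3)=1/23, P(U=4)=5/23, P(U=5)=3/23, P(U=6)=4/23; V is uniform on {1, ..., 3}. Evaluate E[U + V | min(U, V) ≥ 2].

P(min(U, V) ≥ 2) = 12/23.
Summing (U+V)·P(x,y) over outcomes with min(U, V) ≥ 2 gives 78/23.
E[U + V | min(U, V) ≥ 2] = (78/23) / (12/23) = 13/2.

13/2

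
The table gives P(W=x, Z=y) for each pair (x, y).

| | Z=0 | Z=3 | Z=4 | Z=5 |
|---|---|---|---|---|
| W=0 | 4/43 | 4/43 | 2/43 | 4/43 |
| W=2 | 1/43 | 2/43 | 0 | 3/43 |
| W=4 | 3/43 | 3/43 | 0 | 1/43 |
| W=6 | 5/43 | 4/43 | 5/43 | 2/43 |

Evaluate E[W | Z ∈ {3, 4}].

P(Z ∈ {3, 4}) = 20/43.
Σ W·P over the event = 0·(4/43) + 0·(2/43) + 2·(2/43) + 4·(3/43) + 6·(4/43) + 6·(5/43) = 70/43.
E[W | Z ∈ {3, 4}] = (70/43) / (20/43) = 7/2.

7/2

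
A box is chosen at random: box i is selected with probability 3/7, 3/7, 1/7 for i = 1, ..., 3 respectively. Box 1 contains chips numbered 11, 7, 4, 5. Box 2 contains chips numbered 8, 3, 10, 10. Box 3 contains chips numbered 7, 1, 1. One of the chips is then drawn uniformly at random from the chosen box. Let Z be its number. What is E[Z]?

93/14

E[Z | box 1] = (11+7+4+5)/4 = 27/4.
E[Z | box 2] = (8+3+10+10)/4 = 31/4.
E[Z | box 3] = (7+1+1)/3 = 3.
By the law of total expectation,
E[Z] = (3/7)·(27/4) + (3/7)·(31/4) + (1/7)·(3) = 93/14.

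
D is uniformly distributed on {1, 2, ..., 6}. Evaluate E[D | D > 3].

5

Given D > 3, D is equally likely to be any of {4, 5, 6}.
E[D | D > 3] = (4 + 5 + 6) / 3 = 5.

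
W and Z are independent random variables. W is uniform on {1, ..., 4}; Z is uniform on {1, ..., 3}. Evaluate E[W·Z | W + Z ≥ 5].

15/2

P(W + Z ≥ 5) = 1/2.
Summing WZ·P(x,y) over outcomes with W + Z ≥ 5 gives 15/4.
E[W·Z | W + Z ≥ 5] = (15/4) / (1/2) = 15/2.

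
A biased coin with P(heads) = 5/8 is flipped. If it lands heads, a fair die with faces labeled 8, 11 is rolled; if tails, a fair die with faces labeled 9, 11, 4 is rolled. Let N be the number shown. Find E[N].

143/16

E[N | heads] = (8+11)/2 = 19/2.
E[N | tails] = (9+11+4)/3 = 8.
E[N] = (5/8)·(19/2) + (3/8)·(8) = 143/16.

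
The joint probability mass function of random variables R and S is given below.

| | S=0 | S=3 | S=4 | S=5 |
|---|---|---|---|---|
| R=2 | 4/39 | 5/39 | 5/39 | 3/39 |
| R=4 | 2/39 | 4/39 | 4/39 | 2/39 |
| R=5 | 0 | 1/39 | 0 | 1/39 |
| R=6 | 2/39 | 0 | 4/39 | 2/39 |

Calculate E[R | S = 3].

P(S = 3) = 10/39.
Σ R·P over the event = 2·(5/39) + 4·(4/39) + 5·(1/39) = 31/39.
E[R | S = 3] = (31/39) / (10/39) = 31/10.

31/10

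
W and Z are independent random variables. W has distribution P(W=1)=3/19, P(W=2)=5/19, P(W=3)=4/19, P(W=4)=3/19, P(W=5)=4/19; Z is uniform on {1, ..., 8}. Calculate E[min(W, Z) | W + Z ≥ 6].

P(W + Z ≥ 6) = 3/4.
Summing min(W,Z)·P(x,y) over outcomes with W + Z ≥ 6 gives 329/152.
E[min(W, Z) | W + Z ≥ 6] = (329/152) / (3/4) = 329/114.

329/114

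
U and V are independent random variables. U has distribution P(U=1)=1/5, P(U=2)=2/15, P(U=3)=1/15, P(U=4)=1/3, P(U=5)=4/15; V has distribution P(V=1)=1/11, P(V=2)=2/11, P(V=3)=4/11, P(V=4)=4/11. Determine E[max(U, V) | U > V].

P(U > V) = 28/55.
Summing max(U,V)·P(x,y) over outcomes with U > V gives 373/165.
E[max(U, V) | U > V] = (373/165) / (28/55) = 373/84.

373/84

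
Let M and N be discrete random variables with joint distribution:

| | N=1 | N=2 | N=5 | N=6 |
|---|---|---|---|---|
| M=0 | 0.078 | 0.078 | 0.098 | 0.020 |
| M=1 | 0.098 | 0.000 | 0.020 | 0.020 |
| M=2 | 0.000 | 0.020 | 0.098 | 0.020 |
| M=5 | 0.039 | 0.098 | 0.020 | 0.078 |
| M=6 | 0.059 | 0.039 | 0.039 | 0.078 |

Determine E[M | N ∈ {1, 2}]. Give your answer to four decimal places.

P(N ∈ {1, 2}) = 0.509.
Summing M·P(M=x,N=y) over the conditioning event gives 1.411.
E[M | N ∈ {1, 2}] = (1.411) / (0.509) = 2.7721.

2.7721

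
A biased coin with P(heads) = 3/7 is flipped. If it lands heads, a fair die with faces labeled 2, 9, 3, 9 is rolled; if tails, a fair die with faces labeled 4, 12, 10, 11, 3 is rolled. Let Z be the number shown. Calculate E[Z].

197/28

E[Z | heads] = (2+9+3+9)/4 = 23/4.
E[Z | tails] = (4+12+10+11+3)/5 = 8.
By the law of total expectation,
E[Z] = (3/7)·(23/4) + (4/7)·(8) = 197/28.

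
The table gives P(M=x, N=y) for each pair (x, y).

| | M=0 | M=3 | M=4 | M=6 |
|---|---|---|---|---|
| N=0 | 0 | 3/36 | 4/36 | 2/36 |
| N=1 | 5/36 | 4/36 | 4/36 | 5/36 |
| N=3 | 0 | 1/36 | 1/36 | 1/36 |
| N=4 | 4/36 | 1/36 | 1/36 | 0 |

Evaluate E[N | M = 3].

11/9

P(M = 3) = 1/4.
Σ N·P over the event = 0·(3/36) + 1·(4/36) + 3·(1/36) + 4·(1/36) = 11/36.
E[N | M = 3] = (11/36) / (1/4) = 11/9.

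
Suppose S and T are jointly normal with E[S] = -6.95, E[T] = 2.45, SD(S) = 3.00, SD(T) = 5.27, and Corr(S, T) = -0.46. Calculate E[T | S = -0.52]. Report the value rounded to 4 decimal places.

-2.7459

E[T | S=x] = μ_T + ρ(σ_T/σ_S)(x − μ_S) for jointly normal variables.
E[T | S=-0.52] = 2.45 + (-0.46)·(5.27/3.00)·(-0.52 − (-6.95)) = 2.45 + (-0.80807)·(6.43) = -2.7459.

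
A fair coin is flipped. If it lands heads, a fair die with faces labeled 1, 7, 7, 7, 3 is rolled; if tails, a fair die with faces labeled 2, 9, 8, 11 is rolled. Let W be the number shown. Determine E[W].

25/4

E[W | heads] = (1+7+7+7+3)/5 = 5.
E[W | tails] = (2+9+8+11)/4 = 15/2.
By the law of total expectation,
E[W] = (1/2)·(5) + (1/2)·(15/2) = 25/4.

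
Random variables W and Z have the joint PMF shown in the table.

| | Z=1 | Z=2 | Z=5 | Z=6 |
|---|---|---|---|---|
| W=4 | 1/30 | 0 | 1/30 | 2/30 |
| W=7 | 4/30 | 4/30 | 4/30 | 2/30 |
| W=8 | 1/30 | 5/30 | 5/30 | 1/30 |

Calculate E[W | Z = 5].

P(Z = 5) = 1/3.
Σ W·P over the event = 4·(1/30) + 7·(4/30) + 8·(5/30) = 12/5.
E[W | Z = 5] = (12/5) / (1/3) = 36/5.

36/5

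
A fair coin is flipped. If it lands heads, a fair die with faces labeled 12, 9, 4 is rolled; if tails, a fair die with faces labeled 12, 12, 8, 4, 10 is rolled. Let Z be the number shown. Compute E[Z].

263/30

E[Z | heads] = (12+9+4)/3 = 25/3.
E[Z | tails] = (12+12+8+4+10)/5 = 46/5.
By the law of total expectation,
E[Z] = (1/2)·(25/3) + (1/2)·(46/5) = 263/30.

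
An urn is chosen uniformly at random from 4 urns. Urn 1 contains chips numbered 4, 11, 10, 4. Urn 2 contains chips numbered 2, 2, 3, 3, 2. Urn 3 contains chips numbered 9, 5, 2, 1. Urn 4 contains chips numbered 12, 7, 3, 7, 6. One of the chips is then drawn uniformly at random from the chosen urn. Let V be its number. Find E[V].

E[V | urn 1] = (4+11+10+4)/4 = 29/4.
E[V | urn 2] = (2+2+3+3+2)/5 = 12/5.
E[V | urn 3] = (9+5+2+1)/4 = 17/4.
E[V | urn 4] = (12+7+3+7+6)/5 = 7.
E[V] = (1/4)·(29/4) + (1/4)·(12/5) + (1/4)·(17/4) + (1/4)·(7) = 209/40.

209/40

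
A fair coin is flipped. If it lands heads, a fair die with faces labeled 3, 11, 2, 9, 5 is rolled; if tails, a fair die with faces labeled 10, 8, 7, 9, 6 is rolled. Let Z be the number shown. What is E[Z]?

E[Z | heads] = (3+11+2+9+5)/5 = 6.
E[Z | tails] = (10+8+7+9+6)/5 = 8.
By the law of total expectation,
E[Z] = (1/2)·(6) + (1/2)·(8) = 7.

7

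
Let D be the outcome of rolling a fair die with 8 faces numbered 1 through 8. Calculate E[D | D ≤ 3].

Given D ≤ 3, D is equally likely to be any of {1, 2, 3}.
E[D | D ≤ 3] = (1 + 2 + 3) / 3 = 2.

2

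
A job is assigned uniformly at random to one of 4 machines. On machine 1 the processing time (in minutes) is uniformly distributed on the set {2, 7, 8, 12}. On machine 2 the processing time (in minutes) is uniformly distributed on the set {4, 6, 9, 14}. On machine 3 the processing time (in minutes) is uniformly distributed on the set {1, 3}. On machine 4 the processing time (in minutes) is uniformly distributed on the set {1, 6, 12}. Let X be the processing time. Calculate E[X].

E[X | machine 1] = (2+7+8+12)/4 = 29/4.
E[X | machine 2] = (4+6+9+14)/4 = 33/4.
E[X | machine 3] = (1+3)/2 = 2.
E[X | machine 4] = (1+6+12)/3 = 19/3.
E[X] = (1/4)·(29/4) + (1/4)·(33/4) + (1/4)·(2) + (1/4)·(19/3) = 143/24.

143/24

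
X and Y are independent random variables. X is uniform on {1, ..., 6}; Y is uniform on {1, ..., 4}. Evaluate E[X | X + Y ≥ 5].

P(X + Y ≥ 5) = 3/4.
Summing X·P(x,y) over outcomes with X + Y ≥ 5 gives 37/12.
E[X | X + Y ≥ 5] = (37/12) / (3/4) = 37/9.

37/9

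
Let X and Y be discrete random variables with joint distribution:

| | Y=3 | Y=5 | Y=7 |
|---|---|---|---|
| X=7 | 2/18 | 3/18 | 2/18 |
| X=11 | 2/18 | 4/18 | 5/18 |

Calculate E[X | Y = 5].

P(Y = 5) = 7/18.
Σ X·P over the event = 7·(3/18) + 11·(4/18) = 65/18.
E[X | Y = 5] = (65/18) / (7/18) = 65/7.

65/7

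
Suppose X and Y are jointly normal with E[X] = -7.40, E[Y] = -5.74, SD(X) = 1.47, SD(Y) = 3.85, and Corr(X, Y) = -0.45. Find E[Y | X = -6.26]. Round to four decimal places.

-7.0836

For a bivariate normal, E[Y | X=x] = μ_Y + ρ·(σ_Y/σ_X)·(x − μ_X).
E[Y | X=-6.26] = -5.74 + (-0.45)·(3.85/1.47)·(-6.26 − (-7.40)) = -5.74 + (-1.1786)·(1.14) = -7.0836.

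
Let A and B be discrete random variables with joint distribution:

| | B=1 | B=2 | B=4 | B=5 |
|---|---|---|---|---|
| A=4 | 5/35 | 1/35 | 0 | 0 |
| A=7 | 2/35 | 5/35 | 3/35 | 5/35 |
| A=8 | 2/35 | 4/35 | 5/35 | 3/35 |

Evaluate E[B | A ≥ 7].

P(A ≥ 7) = 29/35.
Σ B·P over the event = 1·(2/35) + 2·(5/35) + 4·(3/35) + 5·(5/35) + 1·(2/35) + 2·(4/35) + 4·(5/35) + 5·(3/35) = 94/35.
E[B | A ≥ 7] = (94/35) / (29/35) = 94/29.

94/29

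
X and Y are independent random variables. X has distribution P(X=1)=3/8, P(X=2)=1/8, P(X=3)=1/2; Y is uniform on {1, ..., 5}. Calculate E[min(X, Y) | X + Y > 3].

P(X + Y > 3) = 33/40.
Summing min(X,Y)·P(x,y) over outcomes with X + Y > 3 gives 13/8.
E[min(X, Y) | X + Y > 3] = (13/8) / (33/40) = 65/33.

65/33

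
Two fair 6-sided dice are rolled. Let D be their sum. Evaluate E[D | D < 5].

10/3

P(D < 5) = 1/6.
Σ over the event: 2·1/36 + 3·1/18 + 4·1/12 = 5/9.
E[D | D < 5] = (5/9) / (1/6) = 10/3.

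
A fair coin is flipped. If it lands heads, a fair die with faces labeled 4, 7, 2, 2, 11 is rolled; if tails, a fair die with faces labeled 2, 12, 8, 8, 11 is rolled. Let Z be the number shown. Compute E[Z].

E[Z | heads] = (4+7+2+2+11)/5 = 26/5.
E[Z | tails] = (2+12+8+8+11)/5 = 41/5.
By the law of total expectation,
E[Z] = (1/2)·(26/5) + (1/2)·(41/5) = 67/10.

67/10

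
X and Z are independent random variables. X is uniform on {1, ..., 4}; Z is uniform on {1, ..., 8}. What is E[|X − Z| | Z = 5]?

5/2

P(Z = 5) = 1/8.
Summing |X−Z|·P(x,y) over outcomes with Z = 5 gives 5/16.
E[|X − Z| | Z = 5] = (5/16) / (1/8) = 5/2.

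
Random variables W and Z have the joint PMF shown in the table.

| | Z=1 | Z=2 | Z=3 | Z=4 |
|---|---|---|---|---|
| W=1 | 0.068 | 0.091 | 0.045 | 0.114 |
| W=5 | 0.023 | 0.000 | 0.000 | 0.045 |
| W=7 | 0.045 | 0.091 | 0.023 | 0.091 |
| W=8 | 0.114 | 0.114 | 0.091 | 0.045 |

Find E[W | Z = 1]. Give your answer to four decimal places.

5.6400

P(Z = 1) = 0.250.
Σ W·P over the event = 1·(0.068) + 5·(0.023) + 7·(0.045) + 8·(0.114) = 1.410.
E[W | Z = 1] = (1.410) / (0.250) = 5.6400.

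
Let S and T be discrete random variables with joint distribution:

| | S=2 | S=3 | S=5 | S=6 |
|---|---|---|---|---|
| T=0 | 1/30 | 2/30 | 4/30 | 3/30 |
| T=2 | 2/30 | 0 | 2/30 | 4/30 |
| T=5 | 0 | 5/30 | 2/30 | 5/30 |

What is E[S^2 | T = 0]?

P(T = 0) = 1/3.
Σ S^2·P over the event = 4·(1/30) + 9·(2/30) + 25·(4/30) + 36·(3/30) = 23/3.
E[S^2 | T = 0] = (23/3) / (1/3) = 23.

23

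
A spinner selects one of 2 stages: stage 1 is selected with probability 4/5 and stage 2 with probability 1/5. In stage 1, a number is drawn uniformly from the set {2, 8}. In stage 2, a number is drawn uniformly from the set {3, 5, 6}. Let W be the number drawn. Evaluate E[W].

74/15

E[W | stage 1] = (2+8)/2 = 5.
E[W | stage 2] = (3+5+6)/3 = 14/3.
By the law of total expectation,
E[W] = (4/5)·(5) + (1/5)·(14/3) = 74/15.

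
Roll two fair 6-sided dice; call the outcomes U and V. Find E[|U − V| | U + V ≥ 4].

P(U + V ≥ 4) = 11/12.
Summing |U−V|·P(x,y) over outcomes with U + V ≥ 4 gives 17/9.
E[|U − V| | U + V ≥ 4] = (17/9) / (11/12) = 68/33.

68/33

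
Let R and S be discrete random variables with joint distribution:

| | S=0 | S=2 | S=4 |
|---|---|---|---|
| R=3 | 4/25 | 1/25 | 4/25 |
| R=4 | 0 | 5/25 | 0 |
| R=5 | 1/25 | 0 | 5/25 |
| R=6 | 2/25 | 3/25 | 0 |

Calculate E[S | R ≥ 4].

P(R ≥ 4) = 16/25.
Summing S·P(R=x,S=y) over the conditioning event gives 36/25.
E[S | R ≥ 4] = (36/25) / (16/25) = 9/4.

9/4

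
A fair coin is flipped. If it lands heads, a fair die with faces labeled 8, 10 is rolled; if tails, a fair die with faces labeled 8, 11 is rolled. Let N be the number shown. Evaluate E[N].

37/4

E[N | heads] = (8+10)/2 = 9.
E[N | tails] = (8+11)/2 = 19/2.
By the law of total expectation,
E[N] = (1/2)·(9) + (1/2)·(19/2) = 37/4.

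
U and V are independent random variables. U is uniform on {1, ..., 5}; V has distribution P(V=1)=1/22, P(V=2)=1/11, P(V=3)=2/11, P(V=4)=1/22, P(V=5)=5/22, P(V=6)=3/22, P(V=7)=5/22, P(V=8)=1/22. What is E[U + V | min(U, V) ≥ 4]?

21/2

P(min(U, V) ≥ 4) = 3/11.
Summing (U+V)·P(x,y) over outcomes with min(U, V) ≥ 4 gives 63/22.
E[U + V | min(U, V) ≥ 4] = (63/22) / (3/11) = 21/2.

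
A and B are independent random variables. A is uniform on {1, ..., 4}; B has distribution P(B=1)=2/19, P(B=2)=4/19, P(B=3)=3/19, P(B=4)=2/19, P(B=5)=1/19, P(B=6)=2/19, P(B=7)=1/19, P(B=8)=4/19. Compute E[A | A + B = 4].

17/9

P(A + B = 4) = 9/76.
Summing A·P(x,y) over outcomes with A + B = 4 gives 17/76.
E[A | A + B = 4] = (17/76) / (9/76) = 17/9.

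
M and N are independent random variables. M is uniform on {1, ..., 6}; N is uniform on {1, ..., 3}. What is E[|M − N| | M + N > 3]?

P(M + N > 3) = 5/6.
Summing |M−N|·P(x,y) over outcomes with M + N > 3 gives 11/6.
E[|M − N| | M + N > 3] = (11/6) / (5/6) = 11/5.

11/5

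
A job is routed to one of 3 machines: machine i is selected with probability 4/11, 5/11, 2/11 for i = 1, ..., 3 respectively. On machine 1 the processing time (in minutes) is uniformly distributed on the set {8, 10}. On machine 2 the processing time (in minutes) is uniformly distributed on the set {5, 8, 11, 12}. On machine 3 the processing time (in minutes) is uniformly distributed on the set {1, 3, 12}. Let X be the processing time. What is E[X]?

25/3

E[X | machine 1] = (8+10)/2 = 9.
E[X | machine 2] = (5+8+11+12)/4 = 9.
E[X | machine 3] = (1+3+12)/3 = 16/3.
By the law of total expectation,
E[X] = (4/11)·(9) + (5/11)·(9) + (2/11)·(16/3) = 25/3.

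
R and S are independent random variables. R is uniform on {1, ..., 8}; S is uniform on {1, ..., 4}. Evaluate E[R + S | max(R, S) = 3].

24/5

Outcomes with max(R, S) = 3: (1,3), (2,3), (3,1), (3,2), (3,3), each with probability 1/32.
E[R + S | max(R, S) = 3] = (4 + 5 + 4 + 5 + 6) / 5 = 24/5.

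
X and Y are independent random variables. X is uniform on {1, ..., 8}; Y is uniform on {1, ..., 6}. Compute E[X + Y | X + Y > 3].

376/45

P(X + Y > 3) = 15/16.
Summing (X+Y)·P(x,y) over outcomes with X + Y > 3 gives 47/6.
E[X + Y | X + Y > 3] = (47/6) / (15/16) = 376/45.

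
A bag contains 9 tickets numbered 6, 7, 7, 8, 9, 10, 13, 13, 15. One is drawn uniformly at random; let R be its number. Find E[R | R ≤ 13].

P(R ≤ 13) = 8/9.
Σ over the event: 6·1/9 + 7·2/9 + 8·1/9 + 9·1/9 + 10·1/9 + 13·2/9 = 73/9.
E[R | R ≤ 13] = (73/9) / (8/9) = 73/8.

73/8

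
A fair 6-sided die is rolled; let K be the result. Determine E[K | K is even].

4

Given K is even, K is equally likely to be any of {2, 4, 6}.
E[K | K is even] = (2 + 4 + 6) / 3 = 4.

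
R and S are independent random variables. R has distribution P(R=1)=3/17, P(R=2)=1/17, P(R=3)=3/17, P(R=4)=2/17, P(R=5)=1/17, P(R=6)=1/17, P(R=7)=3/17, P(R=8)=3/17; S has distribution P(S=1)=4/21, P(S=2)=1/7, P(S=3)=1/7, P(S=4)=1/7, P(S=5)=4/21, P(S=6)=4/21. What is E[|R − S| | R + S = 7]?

P(R + S = 7) = 38/357.
Summing |R−S|·P(x,y) over outcomes with R + S = 7 gives 116/357.
E[|R − S| | R + S = 7] = (116/357) / (38/357) = 58/19.

58/19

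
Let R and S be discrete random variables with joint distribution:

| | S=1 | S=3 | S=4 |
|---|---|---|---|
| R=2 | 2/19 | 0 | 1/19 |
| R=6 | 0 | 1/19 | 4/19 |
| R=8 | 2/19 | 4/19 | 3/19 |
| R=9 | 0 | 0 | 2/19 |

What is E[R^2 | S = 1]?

P(S = 1) = 4/19.
Σ R^2·P over the event = 4·(2/19) + 64·(2/19) = 136/19.
E[R^2 | S = 1] = (136/19) / (4/19) = 34.

34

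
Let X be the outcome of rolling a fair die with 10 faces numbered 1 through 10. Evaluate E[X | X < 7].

7/2

Given X < 7, X is equally likely to be any of {1, 2, 3, 4, 5, 6}.
E[X | X < 7] = (1 + 2 + 3 + 4 + 5 + 6) / 6 = 7/2.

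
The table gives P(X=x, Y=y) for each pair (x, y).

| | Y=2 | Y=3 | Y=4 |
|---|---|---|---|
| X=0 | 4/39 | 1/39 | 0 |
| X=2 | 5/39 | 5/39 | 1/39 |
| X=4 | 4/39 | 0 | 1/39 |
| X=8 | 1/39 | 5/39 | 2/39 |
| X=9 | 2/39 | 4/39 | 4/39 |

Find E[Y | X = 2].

P(X = 2) = 11/39.
Σ Y·P over the event = 2·(5/39) + 3·(5/39) + 4·(1/39) = 29/39.
E[Y | X = 2] = (29/39) / (11/39) = 29/11.

29/11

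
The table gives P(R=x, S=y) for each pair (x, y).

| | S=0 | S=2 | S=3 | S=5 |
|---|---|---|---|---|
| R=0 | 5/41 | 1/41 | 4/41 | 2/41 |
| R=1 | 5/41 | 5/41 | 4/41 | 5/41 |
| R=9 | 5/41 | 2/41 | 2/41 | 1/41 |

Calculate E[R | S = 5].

P(S = 5) = 8/41.
Σ R·P over the event = 0·(2/41) + 1·(5/41) + 9·(1/41) = 14/41.
E[R | S = 5] = (14/41) / (8/41) = 7/4.

7/4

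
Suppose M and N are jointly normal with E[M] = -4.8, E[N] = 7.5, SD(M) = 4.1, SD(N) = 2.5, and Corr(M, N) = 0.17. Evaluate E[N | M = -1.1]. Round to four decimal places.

The regression of N on M has slope ρ·σ_N/σ_M and passes through (μ_M, μ_N).
E[N | M=-1.1] = 7.5 + (0.17)·(2.5/4.1)·(-1.1 − (-4.8)) = 7.5 + (0.10366)·(3.7) = 7.8835.

7.8835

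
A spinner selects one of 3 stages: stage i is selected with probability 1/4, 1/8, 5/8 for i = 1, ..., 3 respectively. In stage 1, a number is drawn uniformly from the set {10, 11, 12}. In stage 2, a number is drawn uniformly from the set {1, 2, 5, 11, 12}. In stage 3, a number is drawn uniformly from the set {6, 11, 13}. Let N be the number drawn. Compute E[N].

E[N | stage 1] = (10+11+12)/3 = 11.
E[N | stage 2] = (1+2+5+11+12)/5 = 31/5.
E[N | stage 3] = (6+11+13)/3 = 10.
E[N] = (1/4)·(11) + (1/8)·(31/5) + (5/8)·(10) = 391/40.

391/40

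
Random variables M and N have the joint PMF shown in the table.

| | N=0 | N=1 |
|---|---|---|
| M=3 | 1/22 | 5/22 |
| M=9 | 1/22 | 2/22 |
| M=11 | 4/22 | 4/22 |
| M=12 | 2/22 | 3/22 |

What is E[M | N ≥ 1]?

P(N ≥ 1) = 7/11.
Σ M·P over the event = 3·(5/22) + 9·(2/22) + 11·(4/22) + 12·(3/22) = 113/22.
E[M | N ≥ 1] = (113/22) / (7/11) = 113/14.

113/14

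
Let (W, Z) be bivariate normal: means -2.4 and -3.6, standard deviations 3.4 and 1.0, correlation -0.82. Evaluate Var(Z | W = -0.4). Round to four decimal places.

Var(Z | W=x) = (1 − ρ²)·σ_Z².
Var(Z | W=-0.4) = (1.0)²·(1 − (-0.82)²) = 1·0.3276 = 0.3276.

0.3276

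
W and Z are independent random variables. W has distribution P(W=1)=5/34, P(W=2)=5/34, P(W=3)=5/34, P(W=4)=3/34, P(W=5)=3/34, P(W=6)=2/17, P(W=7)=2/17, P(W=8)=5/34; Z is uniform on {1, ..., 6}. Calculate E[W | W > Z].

332/55

P(W > Z) = 55/102.
Summing W·P(x,y) over outcomes with W > Z gives 166/51.
E[W | W > Z] = (166/51) / (55/102) = 332/55.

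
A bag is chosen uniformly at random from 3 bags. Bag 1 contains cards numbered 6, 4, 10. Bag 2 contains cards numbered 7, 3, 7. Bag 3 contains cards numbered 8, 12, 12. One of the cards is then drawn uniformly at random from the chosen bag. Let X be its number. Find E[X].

E[X | bag 1] = (6+4+10)/3 = 20/3.
E[X | bag 2] = (7+3+7)/3 = 17/3.
E[X | bag 3] = (8+12+12)/3 = 32/3.
By the law of total expectation,
E[X] = (1/3)·(20/3) + (1/3)·(17/3) + (1/3)·(32/3) = 23/3.

23/3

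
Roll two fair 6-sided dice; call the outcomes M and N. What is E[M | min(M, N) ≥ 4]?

5

Outcomes with min(M, N) ≥ 4: (4,4), (4,5), (4,6), (5,4), (5,5), (5,6), (6,4), (6,5), (6,6), each with probability 1/36.
E[M | min(M, N) ≥ 4] = (4 + 4 + 4 + 5 + 5 + 5 + 6 + 6 + 6) / 9 = 5.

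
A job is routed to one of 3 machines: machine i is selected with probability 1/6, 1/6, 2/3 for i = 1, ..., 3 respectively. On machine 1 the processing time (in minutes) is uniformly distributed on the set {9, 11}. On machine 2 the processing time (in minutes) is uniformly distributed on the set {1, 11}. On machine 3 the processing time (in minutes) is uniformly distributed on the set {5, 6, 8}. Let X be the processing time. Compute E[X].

E[X | machine 1] = (9+11)/2 = 10.
E[X | machine 2] = (1+11)/2 = 6.
E[X | machine 3] = (5+6+8)/3 = 19/3.
E[X] = (1/6)·(10) + (1/6)·(6) + (2/3)·(19/3) = 62/9.

62/9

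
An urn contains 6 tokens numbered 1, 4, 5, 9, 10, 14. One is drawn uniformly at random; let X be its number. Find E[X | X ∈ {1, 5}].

P(X ∈ {1, 5}) = 1/3.
Σ over the event: 1·1/6 + 5·1/6 = 1.
E[X | X ∈ {1, 5}] = (1) / (1/3) = 3.

3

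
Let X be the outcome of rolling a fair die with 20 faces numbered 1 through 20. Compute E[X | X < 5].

5/2

Given X < 5, X is equally likely to be any of {1, 2, 3, 4}.
E[X | X < 5] = (1 + 2 + 3 + 4) / 4 = 5/2.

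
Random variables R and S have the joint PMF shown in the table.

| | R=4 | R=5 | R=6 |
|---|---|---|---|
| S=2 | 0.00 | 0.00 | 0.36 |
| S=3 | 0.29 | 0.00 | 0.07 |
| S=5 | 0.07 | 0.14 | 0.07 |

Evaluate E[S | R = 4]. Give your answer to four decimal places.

3.3889

P(R = 4) = 0.36.
Σ S·P over the event = 3·(0.29) + 5·(0.07) = 1.22.
E[S | R = 4] = (1.22) / (0.36) = 3.3889.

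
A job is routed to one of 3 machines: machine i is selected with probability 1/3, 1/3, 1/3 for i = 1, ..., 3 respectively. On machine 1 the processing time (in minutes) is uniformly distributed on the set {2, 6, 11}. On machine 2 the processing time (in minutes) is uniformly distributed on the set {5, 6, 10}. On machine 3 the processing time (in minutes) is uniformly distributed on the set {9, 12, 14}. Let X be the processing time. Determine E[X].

25/3

E[X | machine 1] = (2+6+11)/3 = 19/3.
E[X | machine 2] = (5+6+10)/3 = 7.
E[X | machine 3] = (9+12+14)/3 = 35/3.
By the law of total expectation,
E[X] = (1/3)·(19/3) + (1/3)·(7) + (1/3)·(35/3) = 25/3.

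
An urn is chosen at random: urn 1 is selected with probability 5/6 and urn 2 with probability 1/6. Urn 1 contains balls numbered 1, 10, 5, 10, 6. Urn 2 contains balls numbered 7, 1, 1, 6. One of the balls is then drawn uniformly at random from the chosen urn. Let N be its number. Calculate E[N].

143/24

E[N | urn 1] = (1+10+5+10+6)/5 = 32/5.
E[N | urn 2] = (7+1+1+6)/4 = 15/4.
E[N] = (5/6)·(32/5) + (1/6)·(15/4) = 143/24.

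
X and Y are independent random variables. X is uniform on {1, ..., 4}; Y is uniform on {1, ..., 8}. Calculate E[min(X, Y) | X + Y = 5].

3/2

Outcomes with X + Y = 5: (1,4), (2,3), (3,2), (4,1), each with probability 1/32.
E[min(X, Y) | X + Y = 5] = (1 + 2 + 2 + 1) / 4 = 3/2.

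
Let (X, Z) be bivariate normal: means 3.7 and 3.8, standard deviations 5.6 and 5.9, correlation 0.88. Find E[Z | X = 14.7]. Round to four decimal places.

13.9986

E[Z | X=x] = μ_Z + ρ(σ_Z/σ_X)(x − μ_X) for jointly normal variables.
E[Z | X=14.7] = 3.8 + (0.88)·(5.9/5.6)·(14.7 − (3.7)) = 3.8 + (0.927143)·(11) = 13.9986.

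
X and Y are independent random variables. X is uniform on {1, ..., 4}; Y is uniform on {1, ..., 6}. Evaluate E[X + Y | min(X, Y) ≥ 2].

7

P(min(X, Y) ≥ 2) = 5/8.
Summing (X+Y)·P(x,y) over outcomes with min(X, Y) ≥ 2 gives 35/8.
E[X + Y | min(X, Y) ≥ 2] = (35/8) / (5/8) = 7.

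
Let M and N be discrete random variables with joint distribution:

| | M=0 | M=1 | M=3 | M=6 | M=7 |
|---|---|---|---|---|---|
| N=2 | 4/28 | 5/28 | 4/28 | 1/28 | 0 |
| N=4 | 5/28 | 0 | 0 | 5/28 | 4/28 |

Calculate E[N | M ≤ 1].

P(M ≤ 1) = 1/2.
Summing N·P(M=x,N=y) over the conditioning event gives 19/14.
E[N | M ≤ 1] = (19/14) / (1/2) = 19/7.

19/7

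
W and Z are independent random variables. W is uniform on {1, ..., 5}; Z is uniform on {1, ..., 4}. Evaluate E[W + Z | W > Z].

P(W > Z) = 1/2.
Summing (W+Z)·P(x,y) over outcomes with W > Z gives 3.
E[W + Z | W > Z] = (3) / (1/2) = 6.

6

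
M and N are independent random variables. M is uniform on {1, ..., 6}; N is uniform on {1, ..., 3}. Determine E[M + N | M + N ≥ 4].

P(M + N ≥ 4) = 5/6.
Summing (M+N)·P(x,y) over outcomes with M + N ≥ 4 gives 91/18.
E[M + N | M + N ≥ 4] = (91/18) / (5/6) = 91/15.

91/15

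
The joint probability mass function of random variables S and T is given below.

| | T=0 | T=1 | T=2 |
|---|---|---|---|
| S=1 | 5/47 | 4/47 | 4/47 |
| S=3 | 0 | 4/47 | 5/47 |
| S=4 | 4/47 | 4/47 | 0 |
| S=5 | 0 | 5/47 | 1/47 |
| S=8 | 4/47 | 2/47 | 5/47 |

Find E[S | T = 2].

P(T = 2) = 15/47.
Σ S·P over the event = 1·(4/47) + 3·(5/47) + 5·(1/47) + 8·(5/47) = 64/47.
E[S | T = 2] = (64/47) / (15/47) = 64/15.

64/15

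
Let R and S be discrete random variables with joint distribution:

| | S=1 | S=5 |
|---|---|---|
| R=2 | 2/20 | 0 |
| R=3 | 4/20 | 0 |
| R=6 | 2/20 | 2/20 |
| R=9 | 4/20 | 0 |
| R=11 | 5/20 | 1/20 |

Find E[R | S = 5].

23/3

P(S = 5) = 3/20.
Σ R·P over the event = 6·(2/20) + 11·(1/20) = 23/20.
E[R | S = 5] = (23/20) / (3/20) = 23/3.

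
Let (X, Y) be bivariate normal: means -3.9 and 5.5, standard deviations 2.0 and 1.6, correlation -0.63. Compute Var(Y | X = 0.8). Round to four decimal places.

The conditional variance in a bivariate normal is σ_Y²(1 − ρ²), independent of x.
Var(Y | X=0.8) = (1.6)²·(1 − (-0.63)²) = 2.56·0.6031 = 1.5439.

1.5439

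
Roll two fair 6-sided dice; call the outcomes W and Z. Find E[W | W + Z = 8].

P(W + Z = 8) = 5/36.
Summing W·P(x,y) over outcomes with W + Z = 8 gives 5/9.
E[W | W + Z = 8] = (5/9) / (5/36) = 4.

4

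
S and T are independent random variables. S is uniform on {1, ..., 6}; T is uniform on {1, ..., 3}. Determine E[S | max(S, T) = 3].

P(max(S, T) = 3) = 5/18.
Summing S·P(x,y) over outcomes with max(S, T) = 3 gives 2/3.
E[S | max(S, T) = 3] = (2/3) / (5/18) = 12/5.

12/5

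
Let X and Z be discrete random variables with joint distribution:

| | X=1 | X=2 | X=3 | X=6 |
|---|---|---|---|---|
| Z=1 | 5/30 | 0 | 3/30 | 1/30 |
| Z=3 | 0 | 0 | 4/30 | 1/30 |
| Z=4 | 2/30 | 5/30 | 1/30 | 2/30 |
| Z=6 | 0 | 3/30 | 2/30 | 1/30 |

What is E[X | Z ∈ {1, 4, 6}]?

13/5

P(Z ∈ {1, 4, 6}) = 5/6.
Summing X·P(X=x,Z=y) over the conditioning event gives 13/6.
E[X | Z ∈ {1, 4, 6}] = (13/6) / (5/6) = 13/5.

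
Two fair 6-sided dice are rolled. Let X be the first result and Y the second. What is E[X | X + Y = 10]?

5

Outcomes with X + Y = 10: (4,6), (5,5), (6,4), each with probability 1/36.
E[X | X + Y = 10] = (4 + 5 + 6) / 3 = 5.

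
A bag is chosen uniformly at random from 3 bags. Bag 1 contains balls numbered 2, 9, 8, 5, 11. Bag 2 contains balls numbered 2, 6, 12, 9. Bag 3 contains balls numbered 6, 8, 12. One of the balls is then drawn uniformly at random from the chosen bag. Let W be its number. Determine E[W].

E[W | bag 1] = (2+9+8+5+11)/5 = 7.
E[W | bag 2] = (2+6+12+9)/4 = 29/4.
E[W | bag 3] = (6+8+12)/3 = 26/3.
E[W] = (1/3)·(7) + (1/3)·(29/4) + (1/3)·(26/3) = 275/36.

275/36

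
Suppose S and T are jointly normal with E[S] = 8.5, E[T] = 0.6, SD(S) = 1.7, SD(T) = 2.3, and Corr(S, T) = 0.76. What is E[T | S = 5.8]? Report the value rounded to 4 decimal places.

-2.1762

The regression of T on S has slope ρ·σ_T/σ_S and passes through (μ_S, μ_T).
E[T | S=5.8] = 0.6 + (0.76)·(2.3/1.7)·(5.8 − (8.5)) = 0.6 + (1.02824)·(-2.7) = -2.1762.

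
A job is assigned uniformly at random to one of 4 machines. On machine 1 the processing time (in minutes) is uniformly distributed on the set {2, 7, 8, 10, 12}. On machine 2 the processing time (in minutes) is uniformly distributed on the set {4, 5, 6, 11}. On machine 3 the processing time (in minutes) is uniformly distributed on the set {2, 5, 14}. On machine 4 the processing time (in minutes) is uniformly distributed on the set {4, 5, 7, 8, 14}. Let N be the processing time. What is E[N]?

289/40

E[N | machine 1] = (2+7+8+10+12)/5 = 39/5.
E[N | machine 2] = (4+5+6+11)/4 = 13/2.
E[N | machine 3] = (2+5+14)/3 = 7.
E[N | machine 4] = (4+5+7+8+14)/5 = 38/5.
By the law of total expectation,
E[N] = (1/4)·(39/5) + (1/4)·(13/2) + (1/4)·(7) + (1/4)·(38/5) = 289/40.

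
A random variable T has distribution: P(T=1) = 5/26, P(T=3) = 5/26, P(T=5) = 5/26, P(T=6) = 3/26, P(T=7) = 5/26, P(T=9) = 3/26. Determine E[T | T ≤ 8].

98/23

P(T ≤ 8) = 23/26.
Σ over the event: 1·5/26 + 3·5/26 + 5·5/26 + 6·3/26 + 7·5/26 = 49/13.
E[T | T ≤ 8] = (49/13) / (23/26) = 98/23.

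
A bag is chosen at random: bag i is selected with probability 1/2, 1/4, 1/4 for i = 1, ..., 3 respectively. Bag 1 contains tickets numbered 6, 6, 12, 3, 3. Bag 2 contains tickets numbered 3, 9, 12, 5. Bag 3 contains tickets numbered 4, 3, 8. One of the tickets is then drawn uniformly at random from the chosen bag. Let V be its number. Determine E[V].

E[V | bag 1] = (6+6+12+3+3)/5 = 6.
E[V | bag 2] = (3+9+12+5)/4 = 29/4.
E[V | bag 3] = (4+3+8)/3 = 5.
E[V] = (1/2)·(6) + (1/4)·(29/4) + (1/4)·(5) = 97/16.

97/16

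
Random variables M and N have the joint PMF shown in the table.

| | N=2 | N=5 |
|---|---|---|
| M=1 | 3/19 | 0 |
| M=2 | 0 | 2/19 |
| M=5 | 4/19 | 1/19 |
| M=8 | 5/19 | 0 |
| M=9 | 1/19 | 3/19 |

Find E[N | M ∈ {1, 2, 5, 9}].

23/7

P(M ∈ {1, 2, 5, 9}) = 14/19.
Σ N·P over the event = 2·(3/19) + 5·(2/19) + 2·(4/19) + 5·(1/19) + 2·(1/19) + 5·(3/19) = 46/19.
E[N | M ∈ {1, 2, 5, 9}] = (46/19) / (14/19) = 23/7.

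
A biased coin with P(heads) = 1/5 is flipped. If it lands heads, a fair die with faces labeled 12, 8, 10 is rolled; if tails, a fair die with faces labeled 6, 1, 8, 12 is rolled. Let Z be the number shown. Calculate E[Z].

E[Z | heads] = (12+8+10)/3 = 10.
E[Z | tails] = (6+1+8+12)/4 = 27/4.
E[Z] = (1/5)·(10) + (4/5)·(27/4) = 37/5.

37/5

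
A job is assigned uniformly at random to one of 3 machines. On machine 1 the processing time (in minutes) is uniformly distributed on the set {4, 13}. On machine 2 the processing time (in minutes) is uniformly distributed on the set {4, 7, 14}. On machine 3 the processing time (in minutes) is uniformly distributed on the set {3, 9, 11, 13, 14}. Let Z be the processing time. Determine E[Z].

161/18

E[Z | machine 1] = (4+13)/2 = 17/2.
E[Z | machine 2] = (4+7+14)/3 = 25/3.
E[Z | machine 3] = (3+9+11+13+14)/5 = 10.
E[Z] = (1/3)·(17/2) + (1/3)·(25/3) + (1/3)·(10) = 161/18.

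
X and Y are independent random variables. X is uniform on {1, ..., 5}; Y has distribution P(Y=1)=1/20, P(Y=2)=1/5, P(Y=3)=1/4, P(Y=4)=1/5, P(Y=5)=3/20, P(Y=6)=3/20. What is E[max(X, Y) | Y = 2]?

16/5

P(Y = 2) = 1/5.
Summing max(X,Y)·P(x,y) over outcomes with Y = 2 gives 16/25.
E[max(X, Y) | Y = 2] = (16/25) / (1/5) = 16/5.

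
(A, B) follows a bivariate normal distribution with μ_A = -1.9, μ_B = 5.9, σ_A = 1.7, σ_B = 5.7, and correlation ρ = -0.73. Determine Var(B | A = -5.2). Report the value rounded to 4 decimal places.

15.1761

The conditional variance in a bivariate normal is σ_B²(1 − ρ²), independent of x.
Var(B | A=-5.2) = (5.7)²·(1 − (-0.73)²) = 32.49·0.4671 = 15.1761.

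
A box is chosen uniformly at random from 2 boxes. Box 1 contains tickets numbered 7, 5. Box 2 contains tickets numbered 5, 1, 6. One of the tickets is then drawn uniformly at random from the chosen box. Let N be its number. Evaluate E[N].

E[N | box 1] = (7+5)/2 = 6.
E[N | box 2] = (5+1+6)/3 = 4.
E[N] = (1/2)·(6) + (1/2)·(4) = 5.

5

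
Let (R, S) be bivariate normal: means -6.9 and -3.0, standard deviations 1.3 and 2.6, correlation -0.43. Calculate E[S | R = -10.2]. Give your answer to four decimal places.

-0.1620

The regression of S on R has slope ρ·σ_S/σ_R and passes through (μ_R, μ_S).
E[S | R=-10.2] = -3.0 + (-0.43)·(2.6/1.3)·(-10.2 − (-6.9)) = -3.0 + (-0.86)·(-3.3) = -0.1620.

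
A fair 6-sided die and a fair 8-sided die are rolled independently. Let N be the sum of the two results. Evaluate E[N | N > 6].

P(N > 6) = 11/16.
Σ over the event: 7·1/8 + 8·1/8 + 9·1/8 + 10·5/48 + 11·1/12 + 12·1/16 + 13·1/24 + 14·1/48 = 157/24.
E[N | N > 6] = (157/24) / (11/16) = 314/33.

314/33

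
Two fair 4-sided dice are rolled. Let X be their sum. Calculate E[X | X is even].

P(X is even) = 1/2.
Σ over the event: 2·1/16 + 4·3/16 + 6·3/16 + 8·1/16 = 5/2.
E[X | X is even] = (5/2) / (1/2) = 5.

5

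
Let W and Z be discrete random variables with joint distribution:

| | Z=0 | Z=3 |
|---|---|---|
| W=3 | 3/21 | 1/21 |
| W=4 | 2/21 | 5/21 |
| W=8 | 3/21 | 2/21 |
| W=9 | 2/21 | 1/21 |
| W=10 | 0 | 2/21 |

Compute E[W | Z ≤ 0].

59/10

P(Z ≤ 0) = 10/21.
Summing W·P(W=x,Z=y) over the conditioning event gives 59/21.
E[W | Z ≤ 0] = (59/21) / (10/21) = 59/10.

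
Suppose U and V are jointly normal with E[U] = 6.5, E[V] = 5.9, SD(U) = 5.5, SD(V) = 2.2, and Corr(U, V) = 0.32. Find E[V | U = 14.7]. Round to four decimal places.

For a bivariate normal, E[V | U=x] = μ_V + ρ·(σ_V/σ_U)·(x − μ_U).
E[V | U=14.7] = 5.9 + (0.32)·(2.2/5.5)·(14.7 − (6.5)) = 5.9 + (0.128)·(8.2) = 6.9496.

6.9496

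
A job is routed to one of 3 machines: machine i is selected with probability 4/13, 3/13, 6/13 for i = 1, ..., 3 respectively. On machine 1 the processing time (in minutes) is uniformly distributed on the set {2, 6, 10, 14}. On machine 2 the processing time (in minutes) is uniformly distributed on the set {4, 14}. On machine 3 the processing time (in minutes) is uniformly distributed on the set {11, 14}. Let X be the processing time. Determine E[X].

E[X | machine 1] = (2+6+10+14)/4 = 8.
E[X | machine 2] = (4+14)/2 = 9.
E[X | machine 3] = (11+14)/2 = 25/2.
E[X] = (4/13)·(8) + (3/13)·(9) + (6/13)·(25/2) = 134/13.

134/13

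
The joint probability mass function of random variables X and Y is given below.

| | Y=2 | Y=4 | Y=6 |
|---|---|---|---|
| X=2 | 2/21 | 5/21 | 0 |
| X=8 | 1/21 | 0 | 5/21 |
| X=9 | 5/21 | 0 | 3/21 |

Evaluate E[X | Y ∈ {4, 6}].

77/13

P(Y ∈ {4, 6}) = 13/21.
Σ X·P over the event = 2·(5/21) + 8·(5/21) + 9·(3/21) = 11/3.
E[X | Y ∈ {4, 6}] = (11/3) / (13/21) = 77/13.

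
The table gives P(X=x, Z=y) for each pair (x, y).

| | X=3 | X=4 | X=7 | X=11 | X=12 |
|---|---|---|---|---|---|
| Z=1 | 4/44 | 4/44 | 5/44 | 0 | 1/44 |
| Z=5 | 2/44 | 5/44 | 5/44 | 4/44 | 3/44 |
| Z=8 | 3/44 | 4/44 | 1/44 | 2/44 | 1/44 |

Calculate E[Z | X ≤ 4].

P(X ≤ 4) = 1/2.
Σ Z·P over the event = 1·(4/44) + 5·(2/44) + 8·(3/44) + 1·(4/44) + 5·(5/44) + 8·(4/44) = 9/4.
E[Z | X ≤ 4] = (9/4) / (1/2) = 9/2.

9/2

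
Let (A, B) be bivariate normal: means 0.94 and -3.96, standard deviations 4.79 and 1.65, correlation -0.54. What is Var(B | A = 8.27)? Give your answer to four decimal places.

Var(B | A=x) = (1 − ρ²)·σ_B².
Var(B | A=8.27) = (1.65)²·(1 − (-0.54)²) = 2.7225·0.7084 = 1.9286.

1.9286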